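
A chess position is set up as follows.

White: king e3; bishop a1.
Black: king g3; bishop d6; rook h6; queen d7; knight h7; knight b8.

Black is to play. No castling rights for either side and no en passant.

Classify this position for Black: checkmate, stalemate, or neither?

neither

Black to move; black king on g3.
In check: no.
Legal moves for Black include: Nc6, Na6, Nf8, Nf6, Ng5, Qe8+, Qd8, Qc8, Qg7, Qf7, Qe7+, Qc7, Qb7, Qa7+, Qe6+, Qc6, Qf5, Qb5, ... (list truncated; more exist).
Black has legal moves and is not in check → neither.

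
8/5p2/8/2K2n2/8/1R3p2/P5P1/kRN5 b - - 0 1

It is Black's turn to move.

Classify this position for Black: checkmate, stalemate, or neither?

Black to move; black king on a1.
In check: yes, from the white rook on b1.
King squares — b1: attacked by Rb3; a2: attacked by Nc1; b2: attacked by Rb1.
Legal moves for Black: none.
In check with no legal moves → checkmate.

checkmate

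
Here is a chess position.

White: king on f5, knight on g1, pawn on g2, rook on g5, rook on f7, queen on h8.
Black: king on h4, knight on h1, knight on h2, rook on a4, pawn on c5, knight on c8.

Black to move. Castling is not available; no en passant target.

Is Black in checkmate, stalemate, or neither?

checkmate

Black to move; black king on h4.
In check: yes, from the white queen on h8.
King squares — g3: attacked by Rg5; h3: attacked by Ng1; g4: attacked by Kf5; g5: attacked by Kf5; h5: attacked by Rg5.
Legal moves for Black: none.
In check with no legal moves → checkmate.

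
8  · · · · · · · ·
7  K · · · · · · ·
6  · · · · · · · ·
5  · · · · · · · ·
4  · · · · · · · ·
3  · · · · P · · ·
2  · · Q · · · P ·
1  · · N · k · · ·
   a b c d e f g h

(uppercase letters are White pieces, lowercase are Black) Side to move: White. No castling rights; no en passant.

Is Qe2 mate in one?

After Qe2: black king on e1; in check: yes, from the white queen on e2.
King squares — d1: attacked by Qe2; f1: attacked by Qe2; d2: attacked by Qe2; e2: attacked by Nc1; f2: attacked by Qe2.
Black has no legal moves → checkmate.

yes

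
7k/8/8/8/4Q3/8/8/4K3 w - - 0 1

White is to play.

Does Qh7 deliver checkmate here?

no

After Qh7: black king on h8; in check: yes, from the white queen on h7.
Black has 1 legal reply: Kxh7.
In check but a legal move exists → not checkmate.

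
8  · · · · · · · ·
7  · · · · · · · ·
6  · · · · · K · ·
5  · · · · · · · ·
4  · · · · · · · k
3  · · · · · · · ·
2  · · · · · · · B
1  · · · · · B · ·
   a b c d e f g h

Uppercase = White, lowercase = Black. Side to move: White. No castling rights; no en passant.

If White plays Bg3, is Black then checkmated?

After Bg3: black king on h4; in check: yes, from the white bishop on g3.
Black has 3 legal replies: Kh5, Kg4, Kxg3.
In check but a legal move exists → not checkmate.

no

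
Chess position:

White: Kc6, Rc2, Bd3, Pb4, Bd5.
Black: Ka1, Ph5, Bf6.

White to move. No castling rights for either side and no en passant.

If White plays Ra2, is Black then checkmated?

yes

After Ra2: black king on a1; in check: yes, from the white rook on a2.
King squares — b1: attacked by Bd3; a2: attacked by Bd5; b2: attacked by Ra2.
Black has no legal moves → checkmate.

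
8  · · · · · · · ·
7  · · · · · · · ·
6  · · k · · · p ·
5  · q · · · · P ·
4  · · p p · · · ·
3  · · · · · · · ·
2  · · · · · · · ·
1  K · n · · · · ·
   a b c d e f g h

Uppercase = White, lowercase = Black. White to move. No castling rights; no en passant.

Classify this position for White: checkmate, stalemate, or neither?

White to move; white king on a1.
In check: no.
King squares — b1: attacked by Qb5; a2: attacked by Nc1; b2: attacked by Qb5.
Legal moves for White: none.
Not in check and no legal moves → stalemate.

stalemate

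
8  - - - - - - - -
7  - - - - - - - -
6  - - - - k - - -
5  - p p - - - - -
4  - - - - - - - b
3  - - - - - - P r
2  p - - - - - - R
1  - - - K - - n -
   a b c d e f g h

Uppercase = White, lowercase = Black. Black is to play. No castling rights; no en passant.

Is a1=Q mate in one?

After a1=Q: white king on d1; in check: yes, from the black queen on a1.
White has 2 legal replies: Kd2, Kc2.
In check but a legal move exists → not checkmate.

no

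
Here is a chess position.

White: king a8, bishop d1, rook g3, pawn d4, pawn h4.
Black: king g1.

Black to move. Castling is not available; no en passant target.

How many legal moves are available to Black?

4

Black to move; king on g1.
In check: yes, from the white rook on g3.
Legal moves: Kh2, Kf2, Kh1, Kf1.
Count: 4.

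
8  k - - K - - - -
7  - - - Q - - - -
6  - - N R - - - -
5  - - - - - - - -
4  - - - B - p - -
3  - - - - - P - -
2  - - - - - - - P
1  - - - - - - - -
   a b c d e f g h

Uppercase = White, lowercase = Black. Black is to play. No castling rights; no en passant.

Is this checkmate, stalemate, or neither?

stalemate

Black to move; black king on a8.
In check: no.
King squares — a7: attacked by Bd4; b7: attacked by Qd7; b8: attacked by Nc6.
Legal moves for Black: none.
Not in check and no legal moves → stalemate.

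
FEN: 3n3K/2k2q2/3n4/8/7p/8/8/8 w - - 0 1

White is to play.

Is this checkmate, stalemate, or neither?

White to move; white king on h8.
In check: no.
King squares — g7: attacked by Qf7; h7: attacked by Qf7; g8: attacked by Qf7.
Legal moves for White: none.
Not in check and no legal moves → stalemate.

stalemate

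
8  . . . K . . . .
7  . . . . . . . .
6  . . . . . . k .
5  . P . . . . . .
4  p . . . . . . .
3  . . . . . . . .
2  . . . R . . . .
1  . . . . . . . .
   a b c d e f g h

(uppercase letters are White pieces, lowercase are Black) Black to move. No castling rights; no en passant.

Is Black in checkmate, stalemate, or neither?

Black to move; black king on g6.
In check: no.
Legal moves for Black: Kh7, Kg7, Kf7, Kh6, Kf6, Kh5, Kg5, Kf5, a3.
Black has 9 legal moves and is not in check → neither.

neither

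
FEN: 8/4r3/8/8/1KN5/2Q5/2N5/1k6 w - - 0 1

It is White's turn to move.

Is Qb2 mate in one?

After Qb2: black king on b1; in check: yes, from the white queen on b2.
King squares — a1: attacked by Qb2; c1: attacked by Qb2; a2: attacked by Qb2; b2: attacked by Nc4; c2: attacked by Qb2.
Black has no legal moves → checkmate.

yes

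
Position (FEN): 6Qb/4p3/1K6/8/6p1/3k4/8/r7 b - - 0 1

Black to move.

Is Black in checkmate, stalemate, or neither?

neither

Black to move; black king on d3.
In check: no.
Legal moves for Black include: Bg7, Bf6, Be5, Bd4+, Bc3, Bb2, Ke4, Kd4, Ke3, Kc3, Ke2, Kd2, Kc2, Ra8, Ra7, Ra6+, Ra5, Ra4, ... (list truncated; more exist).
Black has legal moves and is not in check → neither.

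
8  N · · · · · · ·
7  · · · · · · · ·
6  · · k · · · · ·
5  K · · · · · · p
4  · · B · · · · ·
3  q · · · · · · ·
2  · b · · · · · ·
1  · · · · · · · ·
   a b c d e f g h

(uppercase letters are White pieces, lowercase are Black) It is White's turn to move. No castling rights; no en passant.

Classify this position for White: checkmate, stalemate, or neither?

White to move; white king on a5.
In check: yes, from the black queen on a3.
King squares — a4: attacked by Qa3; b4: attacked by Qa3; b5: attacked by Kc6; a6: attacked by Qa3; b6: attacked by Kc6.
Legal moves for White: none.
In check with no legal moves → checkmate.

checkmate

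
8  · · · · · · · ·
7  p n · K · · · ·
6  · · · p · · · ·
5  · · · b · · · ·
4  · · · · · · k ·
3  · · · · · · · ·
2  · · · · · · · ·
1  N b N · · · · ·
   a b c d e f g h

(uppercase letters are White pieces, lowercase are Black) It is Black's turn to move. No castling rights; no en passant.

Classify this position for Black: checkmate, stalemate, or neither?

neither

Black to move; black king on g4.
In check: no.
Legal moves for Black include: Nd8, Nc5+, Na5, Bg8, Bf7, Be6+, Bc6+, Bde4, Bc4, Bf3, Bb3, Bg2, Bda2, Bh1, Kh5, Kg5, Kf5, Kh4, ... (list truncated; more exist).
Black has legal moves and is not in check → neither.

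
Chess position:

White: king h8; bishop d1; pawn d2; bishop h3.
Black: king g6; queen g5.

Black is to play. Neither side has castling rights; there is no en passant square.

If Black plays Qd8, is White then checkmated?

yes

After Qd8: white king on h8; in check: yes, from the black queen on d8.
King squares — g7: attacked by Kg6; h7: attacked by Kg6; g8: attacked by Qd8.
White has no legal moves → checkmate.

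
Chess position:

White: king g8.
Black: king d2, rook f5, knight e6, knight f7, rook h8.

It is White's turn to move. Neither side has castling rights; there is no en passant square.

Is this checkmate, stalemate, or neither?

checkmate

White to move; white king on g8.
In check: yes, from the black rook on h8.
King squares — f7: attacked by Rf5; g7: attacked by Ne6; h7: attacked by Rh8; f8: attacked by Ne6; h8: attacked by Nf7.
Legal moves for White: none.
In check with no legal moves → checkmate.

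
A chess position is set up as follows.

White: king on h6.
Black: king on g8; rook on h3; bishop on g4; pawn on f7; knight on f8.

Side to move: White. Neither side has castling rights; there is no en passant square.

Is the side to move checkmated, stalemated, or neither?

White to move; white king on h6.
In check: yes, from the black rook on h3.
Legal moves for White: Kg5.
White is in check but has 1 legal move → neither.

neither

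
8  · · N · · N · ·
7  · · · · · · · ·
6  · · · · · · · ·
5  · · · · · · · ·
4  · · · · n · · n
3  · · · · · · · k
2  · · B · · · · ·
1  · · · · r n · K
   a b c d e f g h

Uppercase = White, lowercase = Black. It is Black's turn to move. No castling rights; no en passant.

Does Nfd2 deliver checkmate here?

After Nfd2: white king on h1; in check: yes, from the black rook on e1.
King squares — g1: attacked by Re1; g2: attacked by Kh3; h2: attacked by Kh3.
White has no legal moves → checkmate.

yes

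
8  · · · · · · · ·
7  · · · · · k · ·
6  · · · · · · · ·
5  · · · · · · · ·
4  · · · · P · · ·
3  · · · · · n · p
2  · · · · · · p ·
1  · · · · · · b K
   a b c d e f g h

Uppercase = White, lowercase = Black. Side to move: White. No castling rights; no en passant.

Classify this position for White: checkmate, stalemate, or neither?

checkmate

White to move; white king on h1.
In check: yes, from the black pawn on g2.
King squares — g1: attacked by Nf3; g2: attacked by Ph3; h2: attacked by Bg1.
Legal moves for White: none.
In check with no legal moves → checkmate.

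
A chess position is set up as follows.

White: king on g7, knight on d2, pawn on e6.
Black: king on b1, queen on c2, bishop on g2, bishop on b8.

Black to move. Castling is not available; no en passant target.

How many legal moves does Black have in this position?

Black to move; king on b1.
In check: yes, from the white knight on d2.
Legal moves: Kb2, Ka2, Kc1, Ka1, Qxd2.
Count: 5.

5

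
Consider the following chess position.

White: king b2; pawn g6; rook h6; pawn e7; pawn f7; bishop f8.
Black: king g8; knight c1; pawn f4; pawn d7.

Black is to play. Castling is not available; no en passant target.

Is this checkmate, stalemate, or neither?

Black to move; black king on g8.
In check: yes, from the white pawn on f7.
King squares — f7: attacked by Pg6; g7: attacked by Bf8; h7: attacked by Pg6; f8: attacked by Pe7; h8: attacked by Rh6.
Legal moves for Black: none.
In check with no legal moves → checkmate.

checkmate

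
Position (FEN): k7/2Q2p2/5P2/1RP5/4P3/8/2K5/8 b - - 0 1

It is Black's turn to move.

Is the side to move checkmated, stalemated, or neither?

Black to move; black king on a8.
In check: no.
King squares — a7: attacked by Qc7; b7: attacked by Rb5; b8: attacked by Rb5.
Legal moves for Black: none.
Not in check and no legal moves → stalemate.

stalemate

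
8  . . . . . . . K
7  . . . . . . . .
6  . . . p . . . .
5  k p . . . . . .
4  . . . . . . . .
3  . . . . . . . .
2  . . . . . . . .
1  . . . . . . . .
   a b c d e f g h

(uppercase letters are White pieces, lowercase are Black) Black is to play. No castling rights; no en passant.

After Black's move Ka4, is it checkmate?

no

After Ka4: white king on h8; in check: no.
White is not in check, so this cannot be checkmate.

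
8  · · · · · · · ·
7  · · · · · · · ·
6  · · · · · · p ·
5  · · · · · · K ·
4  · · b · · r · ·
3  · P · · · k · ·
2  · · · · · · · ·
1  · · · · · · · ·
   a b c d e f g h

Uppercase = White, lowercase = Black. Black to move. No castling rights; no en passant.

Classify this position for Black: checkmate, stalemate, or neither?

neither

Black to move; black king on f3.
In check: no.
Legal moves for Black include: Rf8, Rf7, Rf6, Rf5+, Rh4, Rg4+, Re4, Rd4, Bg8, Bf7, Be6, Ba6, Bd5, Bb5, Bd3, Bxb3, Be2, Bf1, ... (list truncated; more exist).
Black has legal moves and is not in check → neither.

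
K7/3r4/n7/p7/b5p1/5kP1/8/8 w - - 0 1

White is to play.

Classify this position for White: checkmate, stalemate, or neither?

White to move; white king on a8.
In check: no.
King squares — a7: attacked by Rd7; b7: attacked by Rd7; b8: attacked by Na6.
Legal moves for White: none.
Not in check and no legal moves → stalemate.

stalemate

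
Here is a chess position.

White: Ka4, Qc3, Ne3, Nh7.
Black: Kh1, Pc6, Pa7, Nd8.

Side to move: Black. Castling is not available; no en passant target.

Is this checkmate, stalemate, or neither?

Black to move; black king on h1.
In check: no.
Legal moves for Black: Nf7, Nb7, Ne6, Kh2, Kg1, a6, c5, a5.
Black has 8 legal moves and is not in check → neither.

neither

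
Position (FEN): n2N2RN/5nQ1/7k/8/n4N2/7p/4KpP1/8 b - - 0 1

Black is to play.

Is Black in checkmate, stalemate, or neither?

checkmate

Black to move; black king on h6.
In check: yes, from the white queen on g7.
King squares — g5: attacked by Qg7; h5: attacked by Nf4; g6: attacked by Nf4; g7: attacked by Rg8; h7: attacked by Qg7.
Legal moves for Black: none.
In check with no legal moves → checkmate.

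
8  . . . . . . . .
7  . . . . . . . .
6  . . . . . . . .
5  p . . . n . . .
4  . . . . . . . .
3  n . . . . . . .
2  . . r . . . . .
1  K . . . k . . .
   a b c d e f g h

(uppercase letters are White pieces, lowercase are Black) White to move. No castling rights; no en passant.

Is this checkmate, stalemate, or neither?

White to move; white king on a1.
In check: no.
King squares — b1: attacked by Na3; a2: attacked by Rc2; b2: attacked by Rc2.
Legal moves for White: none.
Not in check and no legal moves → stalemate.

stalemate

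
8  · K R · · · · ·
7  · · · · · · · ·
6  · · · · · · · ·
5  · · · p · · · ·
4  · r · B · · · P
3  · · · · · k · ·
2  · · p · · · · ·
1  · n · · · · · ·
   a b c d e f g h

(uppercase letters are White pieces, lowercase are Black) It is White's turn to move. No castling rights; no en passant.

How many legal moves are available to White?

4

White to move; king on b8.
In check: yes, from the black rook on b4.
Legal moves: Ka8, Kc7, Ka7, Bb6.
Count: 4.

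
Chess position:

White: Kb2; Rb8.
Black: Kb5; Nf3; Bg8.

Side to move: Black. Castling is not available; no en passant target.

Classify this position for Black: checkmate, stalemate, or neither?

neither

Black to move; black king on b5.
In check: yes, from the white rook on b8.
Legal moves for Black: Kc6, Ka6, Kc5, Ka5, Kc4, Ka4.
Black is in check but has 6 legal moves → neither.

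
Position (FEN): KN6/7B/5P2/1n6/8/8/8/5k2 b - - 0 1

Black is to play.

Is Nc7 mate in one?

After Nc7: white king on a8; in check: yes, from the black knight on c7.
White has 2 legal replies: Kb7, Ka7.
In check but a legal move exists → not checkmate.

no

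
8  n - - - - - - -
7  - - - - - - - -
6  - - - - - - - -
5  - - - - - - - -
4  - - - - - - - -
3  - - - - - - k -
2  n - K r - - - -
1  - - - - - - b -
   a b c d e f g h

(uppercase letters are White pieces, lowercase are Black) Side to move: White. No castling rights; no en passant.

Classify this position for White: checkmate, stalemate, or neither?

neither

White to move; white king on c2.
In check: yes, from the black rook on d2.
King squares — b1: available; c1: attacked by Na2; d1: attacked by Rd2; b2: attacked by Rd2; d2: available; b3: available; c3: attacked by Na2; d3: attacked by Rd2.
Legal moves for White: Kb3, Kxd2, Kb1.
White is in check but has 3 legal moves → neither.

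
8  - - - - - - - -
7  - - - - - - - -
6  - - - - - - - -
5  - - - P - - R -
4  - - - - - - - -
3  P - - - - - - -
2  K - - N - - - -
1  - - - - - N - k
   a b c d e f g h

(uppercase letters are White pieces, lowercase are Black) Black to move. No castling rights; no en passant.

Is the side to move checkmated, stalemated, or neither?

Black to move; black king on h1.
In check: no.
King squares — g1: attacked by Rg5; g2: attacked by Rg5; h2: attacked by Nf1.
Legal moves for Black: none.
Not in check and no legal moves → stalemate.

stalemate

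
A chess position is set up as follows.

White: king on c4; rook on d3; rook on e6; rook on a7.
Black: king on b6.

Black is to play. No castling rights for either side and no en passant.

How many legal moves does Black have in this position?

1

Black to move; king on b6.
In check: yes, from the white rook on e6.
Legal moves: Kxa7.
Count: 1.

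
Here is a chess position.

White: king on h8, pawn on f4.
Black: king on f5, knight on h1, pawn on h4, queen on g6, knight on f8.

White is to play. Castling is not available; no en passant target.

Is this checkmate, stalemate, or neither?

stalemate

White to move; white king on h8.
In check: no.
King squares — g7: attacked by Qg6; h7: attacked by Qg6; g8: attacked by Qg6.
Legal moves for White: none.
Not in check and no legal moves → stalemate.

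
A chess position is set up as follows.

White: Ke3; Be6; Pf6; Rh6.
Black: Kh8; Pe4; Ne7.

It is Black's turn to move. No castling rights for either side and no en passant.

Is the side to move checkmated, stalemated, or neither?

Black to move; black king on h8.
In check: yes, from the white rook on h6.
King squares — g7: attacked by Pf6; h7: attacked by Rh6; g8: attacked by Be6.
Legal moves for Black: none.
In check with no legal moves → checkmate.

checkmate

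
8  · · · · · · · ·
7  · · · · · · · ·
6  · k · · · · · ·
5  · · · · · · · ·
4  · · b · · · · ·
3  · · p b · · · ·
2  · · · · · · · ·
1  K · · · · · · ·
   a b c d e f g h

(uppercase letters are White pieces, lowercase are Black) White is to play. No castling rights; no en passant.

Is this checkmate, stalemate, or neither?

White to move; white king on a1.
In check: no.
King squares — b1: attacked by Bd3; a2: attacked by Bc4; b2: attacked by Pc3.
Legal moves for White: none.
Not in check and no legal moves → stalemate.

stalemate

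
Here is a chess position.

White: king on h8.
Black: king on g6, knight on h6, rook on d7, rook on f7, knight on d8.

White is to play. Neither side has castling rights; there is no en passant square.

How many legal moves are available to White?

White to move; king on h8.
In check: no.
Legal moves: none.
Count: 0.

0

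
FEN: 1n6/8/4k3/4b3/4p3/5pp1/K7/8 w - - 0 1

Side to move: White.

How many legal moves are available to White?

3

White to move; king on a2.
In check: no.
Legal moves: Kb3, Ka3, Kb1.
Count: 3.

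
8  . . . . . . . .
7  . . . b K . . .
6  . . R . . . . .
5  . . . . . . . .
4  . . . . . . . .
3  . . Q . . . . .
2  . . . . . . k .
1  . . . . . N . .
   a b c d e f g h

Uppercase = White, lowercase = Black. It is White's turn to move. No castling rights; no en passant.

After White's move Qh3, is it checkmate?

no

After Qh3: black king on g2; in check: yes, from the white queen on h3.
Black has 4 legal replies: Kxh3, Kf2, Kg1, Bxh3.
In check but a legal move exists → not checkmate.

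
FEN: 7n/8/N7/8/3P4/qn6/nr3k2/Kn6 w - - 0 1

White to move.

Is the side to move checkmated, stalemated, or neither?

checkmate

White to move; white king on a1.
In check: yes, from the black knight on b3.
King squares — b1: attacked by Rb2; a2: attacked by Rb2; b2: attacked by Qa3.
Legal moves for White: none.
In check with no legal moves → checkmate.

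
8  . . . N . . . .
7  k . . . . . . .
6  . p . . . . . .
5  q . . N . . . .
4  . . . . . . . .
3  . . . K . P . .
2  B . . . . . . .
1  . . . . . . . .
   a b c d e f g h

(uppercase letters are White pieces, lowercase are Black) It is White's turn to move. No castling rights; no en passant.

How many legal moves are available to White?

White to move; king on d3.
In check: no.
Legal moves: Nf7, Nb7, Ne6, Nc6+, Ne7, Nc7, Nf6, Nxb6, Nf4, Nb4, Ne3, Nc3, Ke4, Kd4, Kc4, Ke3, Ke2, Kc2, Bc4, Bb3, Bb1, f4.
Count: 22.

22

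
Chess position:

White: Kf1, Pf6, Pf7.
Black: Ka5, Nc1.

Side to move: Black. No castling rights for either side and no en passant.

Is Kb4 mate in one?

no

After Kb4: white king on f1; in check: no.
White is not in check, so this cannot be checkmate.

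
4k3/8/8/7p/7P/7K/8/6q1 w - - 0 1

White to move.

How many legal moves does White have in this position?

White to move; king on h3.
In check: no.
Legal moves: none.
Count: 0.

0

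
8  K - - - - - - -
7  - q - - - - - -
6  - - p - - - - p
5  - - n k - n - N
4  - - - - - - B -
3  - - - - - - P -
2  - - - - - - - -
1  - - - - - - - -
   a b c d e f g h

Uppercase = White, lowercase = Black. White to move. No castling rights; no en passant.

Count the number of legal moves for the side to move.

0

White to move; king on a8.
In check: yes, from the black queen on b7.
Legal moves: none.
Count: 0.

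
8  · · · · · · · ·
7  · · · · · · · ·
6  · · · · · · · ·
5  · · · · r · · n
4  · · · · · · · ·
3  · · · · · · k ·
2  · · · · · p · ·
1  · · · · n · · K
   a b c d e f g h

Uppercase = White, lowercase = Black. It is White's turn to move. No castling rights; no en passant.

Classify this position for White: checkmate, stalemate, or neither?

White to move; white king on h1.
In check: no.
King squares — g1: attacked by Pf2; g2: attacked by Ne1; h2: attacked by Kg3.
Legal moves for White: none.
Not in check and no legal moves → stalemate.

stalemate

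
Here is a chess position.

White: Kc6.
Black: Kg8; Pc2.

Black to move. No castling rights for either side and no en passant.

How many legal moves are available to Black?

Black to move; king on g8.
In check: no.
Legal moves: Kh8, Kf8, Kh7, Kg7, Kf7, c1=Q+, c1=R+, c1=B, c1=N.
Count: 9.

9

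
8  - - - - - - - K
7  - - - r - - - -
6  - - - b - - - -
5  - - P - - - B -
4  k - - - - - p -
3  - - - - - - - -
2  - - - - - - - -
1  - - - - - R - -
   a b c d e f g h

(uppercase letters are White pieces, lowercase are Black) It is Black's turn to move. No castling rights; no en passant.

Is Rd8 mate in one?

no

After Rd8: white king on h8; in check: yes, from the black rook on d8.
White has 4 legal replies: Kh7, Kg7, Bxd8, Rf8.
In check but a legal move exists → not checkmate.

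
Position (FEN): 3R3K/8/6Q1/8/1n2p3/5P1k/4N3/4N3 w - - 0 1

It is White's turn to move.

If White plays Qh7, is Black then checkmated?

yes

After Qh7: black king on h3; in check: yes, from the white queen on h7.
King squares — g2: attacked by Ne1; h2: attacked by Qh7; g3: attacked by Ne2; g4: attacked by Pf3; h4: attacked by Qh7.
Black has no legal moves → checkmate.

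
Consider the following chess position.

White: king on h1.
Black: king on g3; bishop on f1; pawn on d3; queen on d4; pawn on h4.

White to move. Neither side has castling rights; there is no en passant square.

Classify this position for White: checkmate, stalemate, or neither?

stalemate

White to move; white king on h1.
In check: no.
King squares — g1: attacked by Qd4; g2: attacked by Bf1; h2: attacked by Kg3.
Legal moves for White: none.
Not in check and no legal moves → stalemate.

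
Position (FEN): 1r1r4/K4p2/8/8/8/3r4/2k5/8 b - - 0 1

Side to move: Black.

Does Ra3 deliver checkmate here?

yes

After Ra3: white king on a7; in check: yes, from the black rook on a3.
King squares — a6: attacked by Ra3; b6: attacked by Rb8; b7: attacked by Rb8; a8: attacked by Ra3; b8: attacked by Rd8.
White has no legal moves → checkmate.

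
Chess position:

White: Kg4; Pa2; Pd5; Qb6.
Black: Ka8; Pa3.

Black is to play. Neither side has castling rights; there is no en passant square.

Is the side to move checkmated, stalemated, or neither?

stalemate

Black to move; black king on a8.
In check: no.
King squares — a7: attacked by Qb6; b7: attacked by Qb6; b8: attacked by Qb6.
Legal moves for Black: none.
Not in check and no legal moves → stalemate.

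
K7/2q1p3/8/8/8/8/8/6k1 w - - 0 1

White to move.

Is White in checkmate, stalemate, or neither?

White to move; white king on a8.
In check: no.
King squares — a7: attacked by Qc7; b7: attacked by Qc7; b8: attacked by Qc7.
Legal moves for White: none.
Not in check and no legal moves → stalemate.

stalemate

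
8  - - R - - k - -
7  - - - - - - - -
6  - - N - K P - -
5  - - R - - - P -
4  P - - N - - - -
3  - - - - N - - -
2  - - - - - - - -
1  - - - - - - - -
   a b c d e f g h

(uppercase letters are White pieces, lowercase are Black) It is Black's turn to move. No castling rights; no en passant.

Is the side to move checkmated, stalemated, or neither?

Black to move; black king on f8.
In check: yes, from the white rook on c8.
King squares — e7: attacked by Nc6; f7: attacked by Ke6; g7: attacked by Pf6; e8: attacked by Rc8; g8: attacked by Rc8.
Legal moves for Black: none.
In check with no legal moves → checkmate.

checkmate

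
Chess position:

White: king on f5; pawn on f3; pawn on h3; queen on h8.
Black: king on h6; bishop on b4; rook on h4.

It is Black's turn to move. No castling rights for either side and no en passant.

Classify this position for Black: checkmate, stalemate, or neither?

Black to move; black king on h6.
In check: yes, from the white queen on h8.
King squares — g5: attacked by Kf5; h5: attacked by Qh8; g6: attacked by Kf5; g7: attacked by Qh8; h7: attacked by Qh8.
Legal moves for Black: none.
In check with no legal moves → checkmate.

checkmate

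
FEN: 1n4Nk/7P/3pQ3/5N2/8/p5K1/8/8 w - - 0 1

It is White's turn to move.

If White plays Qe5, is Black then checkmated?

no

After Qe5: black king on h8; in check: yes, from the white queen on e5.
Black has 2 legal replies: Kxh7, dxe5.
In check but a legal move exists → not checkmate.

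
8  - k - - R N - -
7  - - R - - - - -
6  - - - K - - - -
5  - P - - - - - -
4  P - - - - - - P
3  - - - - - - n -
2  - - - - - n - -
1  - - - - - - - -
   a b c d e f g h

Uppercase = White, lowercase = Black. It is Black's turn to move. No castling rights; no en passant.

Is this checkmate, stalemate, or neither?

Black to move; black king on b8.
In check: yes, from the white rook on e8.
King squares — a7: attacked by Rc7; b7: attacked by Rc7; c7: attacked by Kd6; a8: attacked by Re8; c8: attacked by Rc7.
Legal moves for Black: none.
In check with no legal moves → checkmate.

checkmate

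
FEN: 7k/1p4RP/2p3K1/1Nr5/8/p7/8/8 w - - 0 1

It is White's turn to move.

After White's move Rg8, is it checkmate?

yes

After Rg8: black king on h8; in check: yes, from the white rook on g8.
King squares — g7: attacked by Kg6; h7: attacked by Kg6; g8: attacked by Ph7.
Black has no legal moves → checkmate.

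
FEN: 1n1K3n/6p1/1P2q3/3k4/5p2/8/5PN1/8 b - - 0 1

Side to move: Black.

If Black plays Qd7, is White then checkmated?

After Qd7: white king on d8; in check: yes, from the black queen on d7.
King squares — c7: attacked by Qd7; d7: attacked by Nb8; e7: attacked by Qd7; c8: attacked by Qd7; e8: attacked by Qd7.
White has no legal moves → checkmate.

yes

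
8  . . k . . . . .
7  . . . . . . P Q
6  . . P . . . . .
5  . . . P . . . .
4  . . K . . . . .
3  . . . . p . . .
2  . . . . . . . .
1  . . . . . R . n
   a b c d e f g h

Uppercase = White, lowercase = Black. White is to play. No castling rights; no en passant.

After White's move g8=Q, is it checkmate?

yes

After g8=Q: black king on c8; in check: yes, from the white queen on g8.
King squares — b7: attacked by Pc6; c7: attacked by Qh7; d7: attacked by Pc6; b8: attacked by Qg8; d8: attacked by Qg8.
Black has no legal moves → checkmate.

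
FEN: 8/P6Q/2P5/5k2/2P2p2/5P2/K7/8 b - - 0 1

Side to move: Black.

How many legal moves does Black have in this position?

4

Black to move; king on f5.
In check: yes, from the white queen on h7.
Legal moves: Kf6, Ke6, Kg5, Ke5.
Count: 4.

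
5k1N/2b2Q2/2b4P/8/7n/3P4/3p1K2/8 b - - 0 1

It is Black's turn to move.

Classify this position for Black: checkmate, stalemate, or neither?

checkmate

Black to move; black king on f8.
In check: yes, from the white queen on f7.
King squares — e7: attacked by Qf7; f7: attacked by Nh8; g7: attacked by Ph6; e8: attacked by Qf7; g8: attacked by Qf7.
Legal moves for Black: none.
In check with no legal moves → checkmate.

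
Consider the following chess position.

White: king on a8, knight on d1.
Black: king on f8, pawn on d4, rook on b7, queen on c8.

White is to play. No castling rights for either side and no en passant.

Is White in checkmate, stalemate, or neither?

checkmate

White to move; white king on a8.
In check: yes, from the black queen on c8.
King squares — a7: attacked by Rb7; b7: attacked by Qc8; b8: attacked by Rb7.
Legal moves for White: none.
In check with no legal moves → checkmate.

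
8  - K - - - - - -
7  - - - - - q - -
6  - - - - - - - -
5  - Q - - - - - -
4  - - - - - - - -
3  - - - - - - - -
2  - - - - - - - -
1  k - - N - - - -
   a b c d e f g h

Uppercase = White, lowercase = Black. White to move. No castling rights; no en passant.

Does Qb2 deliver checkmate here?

After Qb2: black king on a1; in check: yes, from the white queen on b2.
King squares — b1: attacked by Qb2; a2: attacked by Qb2; b2: attacked by Nd1.
Black has no legal moves → checkmate.

yes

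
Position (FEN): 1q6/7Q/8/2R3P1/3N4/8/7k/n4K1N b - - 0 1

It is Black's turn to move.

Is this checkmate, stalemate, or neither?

checkmate

Black to move; black king on h2.
In check: yes, from the white queen on h7.
King squares — g1: attacked by Kf1; h1: attacked by Qh7; g2: attacked by Kf1; g3: attacked by Nh1; h3: attacked by Qh7.
Legal moves for Black: none.
In check with no legal moves → checkmate.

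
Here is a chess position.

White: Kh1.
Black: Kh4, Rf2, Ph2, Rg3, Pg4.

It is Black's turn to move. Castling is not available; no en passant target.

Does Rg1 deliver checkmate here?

yes

After Rg1: white king on h1; in check: yes, from the black rook on g1.
King squares — g1: attacked by Ph2; g2: attacked by Rg1; h2: attacked by Rf2.
White has no legal moves → checkmate.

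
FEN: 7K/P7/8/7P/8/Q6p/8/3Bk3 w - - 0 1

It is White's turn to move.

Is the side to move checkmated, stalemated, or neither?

neither

White to move; white king on h8.
In check: no.
Legal moves for White include: Kg8, Kh7, Kg7, Qf8, Qe7+, Qd6, Qa6, Qc5, Qa5+, Qb4+, Qa4, Qxh3, Qg3+, Qf3, Qe3+, Qd3, Qc3+, Qb3, ... (list truncated; more exist).
White has legal moves and is not in check → neither.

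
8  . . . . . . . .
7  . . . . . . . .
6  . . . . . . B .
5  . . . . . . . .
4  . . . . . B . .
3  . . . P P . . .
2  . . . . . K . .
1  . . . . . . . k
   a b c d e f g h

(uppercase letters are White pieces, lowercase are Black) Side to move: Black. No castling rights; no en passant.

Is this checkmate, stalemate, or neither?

Black to move; black king on h1.
In check: no.
King squares — g1: attacked by Kf2; g2: attacked by Kf2; h2: attacked by Bf4.
Legal moves for Black: none.
Not in check and no legal moves → stalemate.

stalemate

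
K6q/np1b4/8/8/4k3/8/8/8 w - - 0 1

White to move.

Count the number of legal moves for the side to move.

White to move; king on a8.
In check: yes, from the black queen on h8.
Legal moves: Kxb7, Kxa7.
Count: 2.

2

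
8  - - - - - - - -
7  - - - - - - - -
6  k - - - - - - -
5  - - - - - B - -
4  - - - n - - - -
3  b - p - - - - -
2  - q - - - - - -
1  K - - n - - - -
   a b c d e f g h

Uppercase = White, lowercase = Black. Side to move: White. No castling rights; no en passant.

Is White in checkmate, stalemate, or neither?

checkmate

White to move; white king on a1.
In check: yes, from the black queen on b2.
King squares — b1: attacked by Qb2; a2: attacked by Qb2; b2: attacked by Nd1.
Legal moves for White: none.
In check with no legal moves → checkmate.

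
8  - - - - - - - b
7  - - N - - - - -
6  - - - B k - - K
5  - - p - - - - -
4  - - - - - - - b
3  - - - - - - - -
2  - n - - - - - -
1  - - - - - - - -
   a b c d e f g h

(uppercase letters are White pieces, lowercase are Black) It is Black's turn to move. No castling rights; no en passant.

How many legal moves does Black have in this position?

Black to move; king on e6.
In check: yes, from the white knight on c7.
Legal moves: Kf7, Kd7, Kf6, Kxd6, Kf5.
Count: 5.

5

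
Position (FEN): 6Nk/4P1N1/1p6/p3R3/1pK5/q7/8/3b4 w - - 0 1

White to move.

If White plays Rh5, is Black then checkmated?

no

After Rh5: black king on h8; in check: yes, from the white rook on h5.
Black has 3 legal replies: Kxg8, Kxg7, Bxh5.
In check but a legal move exists → not checkmate.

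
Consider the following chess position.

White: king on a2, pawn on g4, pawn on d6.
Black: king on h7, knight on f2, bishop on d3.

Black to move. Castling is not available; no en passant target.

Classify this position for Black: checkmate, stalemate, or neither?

Black to move; black king on h7.
In check: no.
Legal moves for Black include: Kh8, Kg8, Kg7, Kh6, Kg6, Bg6, Ba6, Bf5, Bb5, Be4, Bc4+, Be2, Bc2, Bf1, Bb1+, Nxg4, Ne4, Nh3, ... (list truncated; more exist).
Black has legal moves and is not in check → neither.

neither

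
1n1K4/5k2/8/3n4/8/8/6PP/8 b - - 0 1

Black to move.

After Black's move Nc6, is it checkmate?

no

After Nc6: white king on d8; in check: yes, from the black knight on c6.
White has 2 legal replies: Kc8, Kd7.
In check but a legal move exists → not checkmate.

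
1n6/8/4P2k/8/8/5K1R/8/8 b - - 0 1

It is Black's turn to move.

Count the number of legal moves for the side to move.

3

Black to move; king on h6.
In check: yes, from the white rook on h3.
Legal moves: Kg7, Kg6, Kg5.
Count: 3.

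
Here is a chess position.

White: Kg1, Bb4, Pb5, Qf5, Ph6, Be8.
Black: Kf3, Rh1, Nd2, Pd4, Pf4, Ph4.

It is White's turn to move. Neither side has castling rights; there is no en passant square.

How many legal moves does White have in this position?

White to move; king on g1.
In check: yes, from the black rook on h1.
Legal moves: Kxh1.
Count: 1.

1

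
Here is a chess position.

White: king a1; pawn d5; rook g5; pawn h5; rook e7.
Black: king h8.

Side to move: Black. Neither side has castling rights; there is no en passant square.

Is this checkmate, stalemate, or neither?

stalemate

Black to move; black king on h8.
In check: no.
King squares — g7: attacked by Rg5; h7: attacked by Re7; g8: attacked by Rg5.
Legal moves for Black: none.
Not in check and no legal moves → stalemate.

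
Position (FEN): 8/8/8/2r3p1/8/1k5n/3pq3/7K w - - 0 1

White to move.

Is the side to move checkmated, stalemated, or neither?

White to move; white king on h1.
In check: no.
King squares — g1: attacked by Nh3; g2: attacked by Qe2; h2: attacked by Qe2.
Legal moves for White: none.
Not in check and no legal moves → stalemate.

stalemate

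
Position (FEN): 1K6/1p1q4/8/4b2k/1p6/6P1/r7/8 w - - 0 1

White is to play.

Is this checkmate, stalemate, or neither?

checkmate

White to move; white king on b8.
In check: yes, from the black bishop on e5.
King squares — a7: attacked by Ra2; b7: attacked by Qd7; c7: attacked by Be5; a8: attacked by Ra2; c8: attacked by Qd7.
Legal moves for White: none.
In check with no legal moves → checkmate.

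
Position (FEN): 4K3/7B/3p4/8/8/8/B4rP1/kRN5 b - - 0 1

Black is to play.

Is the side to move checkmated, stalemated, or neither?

checkmate

Black to move; black king on a1.
In check: yes, from the white rook on b1.
King squares — b1: attacked by Ba2; a2: attacked by Nc1; b2: attacked by Rb1.
Legal moves for Black: none.
In check with no legal moves → checkmate.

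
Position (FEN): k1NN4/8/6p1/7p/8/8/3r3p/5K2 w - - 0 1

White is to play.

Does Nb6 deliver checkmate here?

After Nb6: black king on a8; in check: yes, from the white knight on b6.
Black has 2 legal replies: Kb8, Ka7.
In check but a legal move exists → not checkmate.

no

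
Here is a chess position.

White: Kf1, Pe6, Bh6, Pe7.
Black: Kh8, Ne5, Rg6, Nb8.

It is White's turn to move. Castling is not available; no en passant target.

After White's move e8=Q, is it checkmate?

no

After e8=Q: black king on h8; in check: yes, from the white queen on e8.
Black has 2 legal replies: Kh7, Rg8.
In check but a legal move exists → not checkmate.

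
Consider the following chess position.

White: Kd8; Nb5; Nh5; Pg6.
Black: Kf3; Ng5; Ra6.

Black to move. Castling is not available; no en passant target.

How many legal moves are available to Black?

24

Black to move; king on f3.
In check: no.
Legal moves: Ra8+, Ra7, Rxg6, Rf6, Re6, Rd6+, Rc6, Rb6, Ra5, Ra4, Ra3, Ra2, Ra1, Nh7, Nf7+, Ne6+, Ne4, Nh3, Kg4, Ke4, Ke3, Kg2, Kf2, Ke2.
Count: 24.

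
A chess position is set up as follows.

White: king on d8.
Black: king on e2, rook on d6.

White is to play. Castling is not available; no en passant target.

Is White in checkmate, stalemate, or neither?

White to move; white king on d8.
In check: yes, from the black rook on d6.
King squares — c7: available; d7: attacked by Rd6; e7: available; c8: available; e8: available.
Legal moves for White: Ke8, Kc8, Ke7, Kc7.
White is in check but has 4 legal moves → neither.

neither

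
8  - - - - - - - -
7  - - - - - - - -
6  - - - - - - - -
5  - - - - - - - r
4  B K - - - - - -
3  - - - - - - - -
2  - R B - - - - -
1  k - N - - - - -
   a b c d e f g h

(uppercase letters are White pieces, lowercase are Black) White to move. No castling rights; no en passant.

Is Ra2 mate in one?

yes

After Ra2: black king on a1; in check: yes, from the white rook on a2.
King squares — b1: attacked by Bc2; a2: attacked by Nc1; b2: attacked by Ra2.
Black has no legal moves → checkmate.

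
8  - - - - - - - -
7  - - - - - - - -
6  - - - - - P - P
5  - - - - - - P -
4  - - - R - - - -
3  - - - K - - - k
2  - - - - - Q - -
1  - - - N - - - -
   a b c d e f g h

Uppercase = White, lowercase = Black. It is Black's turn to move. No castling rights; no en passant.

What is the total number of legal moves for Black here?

Black to move; king on h3.
In check: no.
Legal moves: none.
Count: 0.

0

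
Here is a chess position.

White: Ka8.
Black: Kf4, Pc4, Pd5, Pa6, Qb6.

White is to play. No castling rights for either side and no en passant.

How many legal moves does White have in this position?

0

White to move; king on a8.
In check: no.
Legal moves: none.
Count: 0.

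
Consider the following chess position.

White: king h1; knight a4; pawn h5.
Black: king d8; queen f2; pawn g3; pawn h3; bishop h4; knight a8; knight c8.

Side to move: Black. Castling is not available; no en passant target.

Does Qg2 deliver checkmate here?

After Qg2: white king on h1; in check: yes, from the black queen on g2.
King squares — g1: attacked by Qg2; g2: attacked by Ph3; h2: attacked by Qg2.
White has no legal moves → checkmate.

yes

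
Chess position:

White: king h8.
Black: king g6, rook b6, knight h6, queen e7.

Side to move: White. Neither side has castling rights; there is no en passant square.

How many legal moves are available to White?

0

White to move; king on h8.
In check: no.
Legal moves: none.
Count: 0.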